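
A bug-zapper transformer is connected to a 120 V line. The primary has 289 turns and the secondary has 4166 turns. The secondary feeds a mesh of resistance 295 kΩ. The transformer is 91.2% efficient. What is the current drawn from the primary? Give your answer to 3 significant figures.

I_p ≈ 0.0927 A

V_s = 120 × 4166/289 = 1729.8 V.
I_s = V_s/R = 1729.8/295000 = 0.0058638 A.
P_out = V_s I_s = 1729.8 × 0.0058638 = 10.143 W.
P_in = P_out/η = 10.143/0.912 = 11.122 W.
I_p = P_in/V_p = 11.122/120 = 0.0927 A.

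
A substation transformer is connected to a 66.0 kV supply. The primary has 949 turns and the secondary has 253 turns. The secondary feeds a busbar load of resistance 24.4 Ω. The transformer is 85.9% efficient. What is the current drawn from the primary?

V_s = 66000 × 253/949 = 17595 V.
I_s = V_s/R = 17595/24.4 = 721.12 A.
P_out = V_s I_s = 17595 × 721.12 = 1.2688×10^7 W.
P_in = P_out/η = 1.2688×10^7/0.859 = 1.4771×10^7 W.
I_p = P_in/V_p = 1.4771×10^7/66000 = 224 A.

I_p ≈ 224 A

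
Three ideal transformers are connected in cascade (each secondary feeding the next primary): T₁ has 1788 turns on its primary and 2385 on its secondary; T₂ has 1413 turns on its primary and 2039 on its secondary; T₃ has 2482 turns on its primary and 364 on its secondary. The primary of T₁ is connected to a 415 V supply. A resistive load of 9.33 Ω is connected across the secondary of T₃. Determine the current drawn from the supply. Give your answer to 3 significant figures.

I_supply ≈ 3.54 A

Secondary of T₁: V = 415.00 × 2385/1788 = 553.57 V.
Secondary of T₂: V = 553.57 × 2039/1413 = 798.81 V.
Secondary of T₃: V = 798.81 × 364/2482 = 117.15 V.
I_load = 117.15/9.33 = 12.556 A, so P_out = 117.15 × 12.556 = 1471.0 W.
All ideal ⇒ P_in = P_out, so I_supply = 1471.0/415 = 3.54 A.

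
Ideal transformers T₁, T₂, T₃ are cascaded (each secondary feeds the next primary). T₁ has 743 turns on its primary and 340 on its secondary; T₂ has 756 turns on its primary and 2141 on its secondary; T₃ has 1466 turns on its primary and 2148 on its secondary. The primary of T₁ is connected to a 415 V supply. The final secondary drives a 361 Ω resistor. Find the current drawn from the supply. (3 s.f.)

After T₁: V = 415.00 × 340/743 = 189.91 V.
After T₂: V = 189.91 × 2141/756 = 537.82 V.
After T₃: V = 537.82 × 2148/1466 = 788.01 V.
I_load = 788.01/361 = 2.1829 A, so P_out = 788.01 × 2.1829 = 1720.1 W.
All ideal ⇒ P_in = P_out, so I_supply = 1720.1/415 = 4.14 A.

I_supply ≈ 4.14 A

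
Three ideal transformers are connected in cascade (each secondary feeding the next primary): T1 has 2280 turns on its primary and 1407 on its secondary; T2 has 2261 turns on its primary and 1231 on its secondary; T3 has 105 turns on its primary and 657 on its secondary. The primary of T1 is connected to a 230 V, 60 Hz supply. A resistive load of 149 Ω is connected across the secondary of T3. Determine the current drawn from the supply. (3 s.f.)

Secondary of T1: V = 230.00 × 1407/2280 = 141.93 V.
Secondary of T2: V = 141.93 × 1231/2261 = 77.276 V.
Secondary of T3: V = 77.276 × 657/105 = 483.53 V.
I_load = 483.53/149 = 3.2451 A, so P_out = 483.53 × 3.2451 = 1569.1 W.
All ideal ⇒ P_in = P_out, so I_supply = 1569.1/230 = 6.82 A.

I_supply ≈ 6.82 A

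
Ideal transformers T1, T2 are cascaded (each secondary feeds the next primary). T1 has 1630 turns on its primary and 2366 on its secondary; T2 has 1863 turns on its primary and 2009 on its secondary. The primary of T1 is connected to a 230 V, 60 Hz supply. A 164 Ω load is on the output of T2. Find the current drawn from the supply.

I_supply ≈ 3.44 A

Secondary of T1: V = 230.00 × 2366/1630 = 333.85 V.
Secondary of T2: V = 333.85 × 2009/1863 = 360.02 V.
I_load = 360.02/164 = 2.1952 A, so P_out = 360.02 × 2.1952 = 790.32 W.
All ideal ⇒ P_in = P_out, so I_supply = 790.32/230 = 3.44 A.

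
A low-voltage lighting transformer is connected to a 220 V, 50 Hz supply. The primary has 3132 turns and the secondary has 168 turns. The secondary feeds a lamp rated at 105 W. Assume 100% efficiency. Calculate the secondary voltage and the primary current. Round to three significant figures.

V_s ≈ 11.8 V, I_p ≈ 0.477 A

V_s = V_p × N_s/N_p = 220 × 168/3132 = 11.801 V.
I_s = P/V_s = 105/11.801 = 8.8977 A.
I_p = I_s × N_s/N_p = 8.8977 × 168/3132 = 0.477 A.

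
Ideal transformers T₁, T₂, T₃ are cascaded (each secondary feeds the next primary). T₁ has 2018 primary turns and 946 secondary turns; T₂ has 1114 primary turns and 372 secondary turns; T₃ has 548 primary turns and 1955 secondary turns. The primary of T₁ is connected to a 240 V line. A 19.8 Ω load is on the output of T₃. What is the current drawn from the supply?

After T₁: V = 240.00 × 946/2018 = 112.51 V.
After T₂: V = 112.51 × 372/1114 = 37.570 V.
After T₃: V = 37.570 × 1955/548 = 134.03 V.
I_load = 134.03/19.8 = 6.7692 A, so P_out = 134.03 × 6.7692 = 907.29 W.
All ideal ⇒ P_in = P_out, so I_supply = 907.29/240 = 3.78 A.

I_supply ≈ 3.78 A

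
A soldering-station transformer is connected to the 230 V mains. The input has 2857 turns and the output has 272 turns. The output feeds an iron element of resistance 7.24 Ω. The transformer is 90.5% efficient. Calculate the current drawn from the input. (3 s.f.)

I_in ≈ 0.318 A

V_out = 230 × 272/2857 = 21.897 V.
I_out = V_out/R = 21.897/7.24 = 3.0245 A.
P_out = V_out I_out = 21.897 × 3.0245 = 66.227 W.
P_in = P_out/η = 66.227/0.905 = 73.179 W.
I_in = P_in/V_in = 73.179/230 = 0.318 A.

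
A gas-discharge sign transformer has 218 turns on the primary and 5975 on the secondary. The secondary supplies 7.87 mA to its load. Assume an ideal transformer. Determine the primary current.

For an ideal transformer I_p/I_s = N_s/N_p, so I_p = 0.00787 × 5975/218 = 0.216 A.

I_p ≈ 0.216 A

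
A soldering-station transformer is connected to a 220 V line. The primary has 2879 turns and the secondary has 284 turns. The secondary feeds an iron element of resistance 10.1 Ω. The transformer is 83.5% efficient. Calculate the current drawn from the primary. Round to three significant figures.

I_p ≈ 0.254 A

V_s = 220 × 284/2879 = 21.702 V.
I_s = V_s/R = 21.702/10.1 = 2.1487 A.
P_out = V_s I_s = 21.702 × 2.1487 = 46.631 W.
P_in = P_out/η = 46.631/0.835 = 55.846 W.
I_p = P_in/V_p = 55.846/220 = 0.254 A.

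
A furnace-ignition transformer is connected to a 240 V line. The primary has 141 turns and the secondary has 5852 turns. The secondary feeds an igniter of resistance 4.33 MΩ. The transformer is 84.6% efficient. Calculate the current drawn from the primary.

I_p ≈ 0.113 A

V_s = 240 × 5852/141 = 9960.9 V.
I_s = V_s/R = 9960.9/(4.33×10^6) = 0.0023004 A.
P_out = V_s I_s = 9960.9 × 0.0023004 = 22.914 W.
P_in = P_out/η = 22.914/0.846 = 27.085 W.
I_p = P_in/V_p = 27.085/240 = 0.113 A.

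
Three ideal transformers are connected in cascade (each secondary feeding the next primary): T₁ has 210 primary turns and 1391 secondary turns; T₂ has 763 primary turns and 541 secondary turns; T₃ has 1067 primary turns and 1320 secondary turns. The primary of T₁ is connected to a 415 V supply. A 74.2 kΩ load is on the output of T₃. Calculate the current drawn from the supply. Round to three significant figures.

I_supply ≈ 0.189 A

Secondary of T₁: V = 415.00 × 1391/210 = 2748.9 V.
Secondary of T₂: V = 2748.9 × 541/763 = 1949.1 V.
Secondary of T₃: V = 1949.1 × 1320/1067 = 2411.2 V.
I_load = 2411.2/74200 = 0.032496 A, so P_out = 2411.2 × 0.032496 = 78.356 W.
All ideal ⇒ P_in = P_out, so I_supply = 78.356/415 = 0.189 A.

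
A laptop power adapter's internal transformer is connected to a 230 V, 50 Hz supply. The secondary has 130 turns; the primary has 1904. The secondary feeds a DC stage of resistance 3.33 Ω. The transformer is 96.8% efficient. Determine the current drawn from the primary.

I_p ≈ 0.333 A

V_s = 230 × 130/1904 = 15.704 V.
I_s = V_s/R = 15.704/3.33 = 4.7159 A.
P_out = V_s I_s = 15.704 × 4.7159 = 74.057 W.
P_in = P_out/η = 74.057/0.968 = 76.505 W.
I_p = P_in/V_p = 76.505/230 = 0.333 A.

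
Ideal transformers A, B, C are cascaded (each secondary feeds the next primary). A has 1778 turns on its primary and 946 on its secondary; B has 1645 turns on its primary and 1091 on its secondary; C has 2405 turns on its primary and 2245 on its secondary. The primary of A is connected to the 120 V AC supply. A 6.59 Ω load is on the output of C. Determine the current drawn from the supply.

I_supply ≈ 1.98 A

Secondary of A: V = 120.00 × 946/1778 = 63.847 V.
Secondary of B: V = 63.847 × 1091/1645 = 42.345 V.
Secondary of C: V = 42.345 × 2245/2405 = 39.528 V.
I_load = 39.528/6.59 = 5.9981 A, so P_out = 39.528 × 5.9981 = 237.09 W.
All ideal ⇒ P_in = P_out, so I_supply = 237.09/120 = 1.98 A.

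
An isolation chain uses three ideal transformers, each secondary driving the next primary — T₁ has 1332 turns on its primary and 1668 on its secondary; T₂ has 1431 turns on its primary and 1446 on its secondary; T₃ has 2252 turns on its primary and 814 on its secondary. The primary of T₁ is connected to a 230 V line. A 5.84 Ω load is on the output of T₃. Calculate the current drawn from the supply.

Secondary of T₁: V = 230.00 × 1668/1332 = 288.02 V.
Secondary of T₂: V = 288.02 × 1446/1431 = 291.04 V.
Secondary of T₃: V = 291.04 × 814/2252 = 105.20 V.
I_load = 105.20/5.84 = 18.013 A, so P_out = 105.20 × 18.013 = 1894.9 W.
All ideal ⇒ P_in = P_out, so I_supply = 1894.9/230 = 8.24 A.

I_supply ≈ 8.24 A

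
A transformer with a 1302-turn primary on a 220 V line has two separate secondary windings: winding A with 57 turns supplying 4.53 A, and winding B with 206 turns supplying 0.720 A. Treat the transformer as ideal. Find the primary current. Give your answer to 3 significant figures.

I_p ≈ 0.312 A

V_A = 220 × 57/1302 = 9.6313 V; V_B = 220 × 206/1302 = 34.808 V.
P_out = V_A I_A + V_B I_B = 9.6313×4.53 + 34.808×0.720 = 43.630 + 25.062 = 68.692 W.
Ideal ⇒ P_in = P_out, so I_p = P_out/V_p = 68.692/220 = 0.312 A.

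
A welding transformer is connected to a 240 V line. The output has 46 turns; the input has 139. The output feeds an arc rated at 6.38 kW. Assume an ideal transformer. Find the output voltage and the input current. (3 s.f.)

V_out = V_in × N_out/N_in = 240 × 46/139 = 79.424 V.
I_out = P/V_out = 6380/79.424 = 80.328 A.
I_in = I_out × N_out/N_in = 80.328 × 46/139 = 26.6 A.

V_out ≈ 79.4 V, I_in ≈ 26.6 A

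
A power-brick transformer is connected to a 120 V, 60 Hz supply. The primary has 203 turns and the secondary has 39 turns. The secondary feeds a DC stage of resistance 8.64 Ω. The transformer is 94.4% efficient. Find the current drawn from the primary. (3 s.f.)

V_s = 120 × 39/203 = 23.054 V.
I_s = V_s/R = 23.054/8.64 = 2.6683 A.
P_out = V_s I_s = 23.054 × 2.6683 = 61.516 W.
P_in = P_out/η = 61.516/0.944 = 65.165 W.
I_p = P_in/V_p = 65.165/120 = 0.543 A.

I_p ≈ 0.543 A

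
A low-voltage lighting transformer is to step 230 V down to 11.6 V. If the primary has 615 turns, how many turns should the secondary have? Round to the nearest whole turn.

N_s = 31 turns

N_s/N_p = V_s/V_p, so N_s = 615 × 11.6/230 = 31.0 ≈ 31 turns.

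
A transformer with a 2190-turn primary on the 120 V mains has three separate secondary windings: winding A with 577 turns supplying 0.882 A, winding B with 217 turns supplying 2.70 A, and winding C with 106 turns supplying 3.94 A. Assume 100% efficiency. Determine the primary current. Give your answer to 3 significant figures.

V_A = 120 × 577/2190 = 31.616 V; V_B = 120 × 217/2190 = 11.890 V; V_C = 120 × 106/2190 = 5.8082 V.
P_out = V_A I_A + V_B I_B + V_C I_C = 31.616×0.882 + 11.890×2.70 + 5.8082×3.94 = 27.886 + 32.104 + 22.884 = 82.874 W.
Ideal ⇒ P_in = P_out, so I_p = P_out/V_p = 82.874/120 = 0.691 A.

I_p ≈ 0.691 A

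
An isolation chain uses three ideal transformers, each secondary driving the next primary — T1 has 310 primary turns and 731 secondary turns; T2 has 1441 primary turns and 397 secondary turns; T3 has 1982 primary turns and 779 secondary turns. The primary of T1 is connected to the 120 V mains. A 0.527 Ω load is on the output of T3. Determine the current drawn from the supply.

I_supply ≈ 14.8 A

Secondary of T1: V = 120.00 × 731/310 = 282.97 V.
Secondary of T2: V = 282.97 × 397/1441 = 77.958 V.
Secondary of T3: V = 77.958 × 779/1982 = 30.641 V.
I_load = 30.641/0.527 = 58.142 A, so P_out = 30.641 × 58.142 = 1781.5 W.
All ideal ⇒ P_in = P_out, so I_supply = 1781.5/120 = 14.8 A.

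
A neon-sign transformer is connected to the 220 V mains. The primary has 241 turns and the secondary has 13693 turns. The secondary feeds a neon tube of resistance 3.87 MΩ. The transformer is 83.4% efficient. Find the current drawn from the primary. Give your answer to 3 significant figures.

I_p ≈ 0.220 A

V_s = 220 × 13693/241 = 12500 V.
I_s = V_s/R = 12500/(3.87×10^6) = 0.0032299 A.
P_out = V_s I_s = 12500 × 0.0032299 = 40.374 W.
P_in = P_out/η = 40.374/0.834 = 48.410 W.
I_p = P_in/V_p = 48.410/220 = 0.220 A.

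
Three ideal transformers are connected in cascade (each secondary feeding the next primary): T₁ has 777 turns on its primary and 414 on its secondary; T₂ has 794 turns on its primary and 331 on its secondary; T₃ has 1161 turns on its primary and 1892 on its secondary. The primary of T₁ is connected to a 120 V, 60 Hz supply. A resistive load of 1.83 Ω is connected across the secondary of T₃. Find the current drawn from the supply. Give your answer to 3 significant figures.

Secondary of T₁: V = 120.00 × 414/777 = 63.938 V.
Secondary of T₂: V = 63.938 × 331/794 = 26.654 V.
Secondary of T₃: V = 26.654 × 1892/1161 = 43.437 V.
I_load = 43.437/1.83 = 23.736 A, so P_out = 43.437 × 23.736 = 1031.0 W.
All ideal ⇒ P_in = P_out, so I_supply = 1031.0/120 = 8.59 A.

I_supply ≈ 8.59 A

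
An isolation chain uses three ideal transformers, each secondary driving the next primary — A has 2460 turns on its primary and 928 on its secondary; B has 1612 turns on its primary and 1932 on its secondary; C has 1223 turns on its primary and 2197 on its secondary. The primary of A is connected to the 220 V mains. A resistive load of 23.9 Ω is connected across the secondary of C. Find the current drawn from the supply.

Secondary of A: V = 220.00 × 928/2460 = 82.992 V.
Secondary of B: V = 82.992 × 1932/1612 = 99.467 V.
Secondary of C: V = 99.467 × 2197/1223 = 178.68 V.
I_load = 178.68/23.9 = 7.4762 A, so P_out = 178.68 × 7.4762 = 1335.9 W.
All ideal ⇒ P_in = P_out, so I_supply = 1335.9/220 = 6.07 A.

I_supply ≈ 6.07 A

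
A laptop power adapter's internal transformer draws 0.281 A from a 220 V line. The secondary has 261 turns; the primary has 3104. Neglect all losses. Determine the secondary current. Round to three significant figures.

I_s/I_p = N_p/N_s, so I_s = 0.281 × 3104/261 = 3.34 A.

I_s ≈ 3.34 A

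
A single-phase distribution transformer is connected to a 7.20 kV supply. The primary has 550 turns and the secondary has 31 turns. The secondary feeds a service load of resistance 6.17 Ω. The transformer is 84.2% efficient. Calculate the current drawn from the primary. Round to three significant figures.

V_s = 7200 × 31/550 = 405.82 V.
I_s = V_s/R = 405.82/6.17 = 65.773 A.
P_out = V_s I_s = 405.82 × 65.773 = 26692 W.
P_in = P_out/η = 26692/0.842 = 31700 W.
I_p = P_in/V_p = 31700/7200 = 4.40 A.

I_p ≈ 4.40 A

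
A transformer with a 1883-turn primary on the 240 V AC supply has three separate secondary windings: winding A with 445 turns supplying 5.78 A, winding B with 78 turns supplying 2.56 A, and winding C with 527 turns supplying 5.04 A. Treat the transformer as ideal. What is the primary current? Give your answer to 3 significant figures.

I_p ≈ 2.88 A

V_A = 240 × 445/1883 = 56.718 V; V_B = 240 × 78/1883 = 9.9416 V; V_C = 240 × 527/1883 = 67.169 V.
P_out = V_A I_A + V_B I_B + V_C I_C = 56.718×5.78 + 9.9416×2.56 + 67.169×5.04 = 327.83 + 25.450 + 338.53 = 691.81 W.
Ideal ⇒ P_in = P_out, so I_p = P_out/V_p = 691.81/240 = 2.88 A.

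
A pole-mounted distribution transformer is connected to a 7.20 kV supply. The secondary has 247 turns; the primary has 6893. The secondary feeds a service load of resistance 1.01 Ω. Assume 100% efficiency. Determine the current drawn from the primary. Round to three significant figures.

V_s = V_p × N_s/N_p = 7200 × 247/6893 = 258.00 V.
I_s = V_s/R = 258.00/1.01 = 255.45 A.
For an ideal transformer I_p N_p = I_s N_s, so I_p = 255.45 × 247/6893 = 9.15 A.

I_p ≈ 9.15 A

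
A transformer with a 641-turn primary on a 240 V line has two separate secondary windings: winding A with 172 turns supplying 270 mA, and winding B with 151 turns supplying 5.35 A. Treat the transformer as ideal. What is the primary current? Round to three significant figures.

I_p ≈ 1.33 A

V_A = 240 × 172/641 = 64.399 V; V_B = 240 × 151/641 = 56.537 V.
P_out = V_A I_A + V_B I_B = 64.399×0.270 + 56.537×5.35 = 17.388 + 302.47 = 319.86 W.
Ideal ⇒ P_in = P_out, so I_p = P_out/V_p = 319.86/240 = 1.33 A.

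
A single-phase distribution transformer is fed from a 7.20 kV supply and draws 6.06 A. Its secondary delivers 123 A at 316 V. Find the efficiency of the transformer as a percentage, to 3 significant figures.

P_in = 7200 × 6.06 = 43632.0 W.
P_out = 316 × 123 = 38868.0 W.
η = P_out/P_in = 38868.0/43632.0 = 0.891.

η ≈ 89.1%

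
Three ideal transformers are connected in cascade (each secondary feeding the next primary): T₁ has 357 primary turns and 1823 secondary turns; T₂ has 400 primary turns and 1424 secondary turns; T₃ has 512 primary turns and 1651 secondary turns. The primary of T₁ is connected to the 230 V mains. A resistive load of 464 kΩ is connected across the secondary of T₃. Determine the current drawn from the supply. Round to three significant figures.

I_supply ≈ 1.70 A

After T₁: V = 230.00 × 1823/357 = 1174.5 V.
After T₂: V = 1174.5 × 1424/400 = 4181.2 V.
After T₃: V = 4181.2 × 1651/512 = 13483 V.
I_load = 13483/464000 = 0.029057 A, so P_out = 13483 × 0.029057 = 391.77 W.
All ideal ⇒ P_in = P_out, so I_supply = 391.77/230 = 1.70 A.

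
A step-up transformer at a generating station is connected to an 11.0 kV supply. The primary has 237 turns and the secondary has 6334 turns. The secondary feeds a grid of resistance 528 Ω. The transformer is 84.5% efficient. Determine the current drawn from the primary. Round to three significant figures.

I_p ≈ 17600 A

V_s = 11000 × 6334/237 = 293980 V.
I_s = V_s/R = 293980/528 = 556.79 A.
P_out = V_s I_s = 293980 × 556.79 = 1.6369×10^8 W.
P_in = P_out/η = 1.6369×10^8/0.845 = 1.9371×10^8 W.
I_p = P_in/V_p = 1.9371×10^8/11000 = 17600 A.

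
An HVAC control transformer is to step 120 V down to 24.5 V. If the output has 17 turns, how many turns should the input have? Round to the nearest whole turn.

N_in = 83 turns

N_in/N_out = V_in/V_out, so N_in = 17 × 120/24.5 = 83.3 ≈ 83 turns.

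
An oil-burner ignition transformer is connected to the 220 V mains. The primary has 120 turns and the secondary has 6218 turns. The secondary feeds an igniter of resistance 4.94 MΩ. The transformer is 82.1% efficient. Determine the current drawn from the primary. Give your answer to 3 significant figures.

V_s = 220 × 6218/120 = 11400 V.
I_s = V_s/R = 11400/(4.94×10^6) = 0.0023076 A.
P_out = V_s I_s = 11400 × 0.0023076 = 26.306 W.
P_in = P_out/η = 26.306/0.821 = 32.042 W.
I_p = P_in/V_p = 32.042/220 = 0.146 A.

I_p ≈ 0.146 A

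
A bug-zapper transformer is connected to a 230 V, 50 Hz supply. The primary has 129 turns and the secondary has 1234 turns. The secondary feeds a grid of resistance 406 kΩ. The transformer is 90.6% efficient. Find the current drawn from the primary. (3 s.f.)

V_s = 230 × 1234/129 = 2200.2 V.
I_s = V_s/R = 2200.2/406000 = 0.0054191 A.
P_out = V_s I_s = 2200.2 × 0.0054191 = 11.923 W.
P_in = P_out/η = 11.923/0.906 = 13.160 W.
I_p = P_in/V_p = 13.160/230 = 0.0572 A.

I_p ≈ 0.0572 A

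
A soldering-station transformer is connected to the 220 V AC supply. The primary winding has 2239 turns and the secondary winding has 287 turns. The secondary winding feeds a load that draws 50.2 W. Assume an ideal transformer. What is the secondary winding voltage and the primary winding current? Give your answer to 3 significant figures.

V_s = V_p × N_s/N_p = 220 × 287/2239 = 28.200 V.
I_s = P/V_s = 50.2/28.200 = 1.7801 A.
I_p = I_s × N_s/N_p = 1.7801 × 287/2239 = 0.228 A.

V_s ≈ 28.2 V, I_p ≈ 0.228 A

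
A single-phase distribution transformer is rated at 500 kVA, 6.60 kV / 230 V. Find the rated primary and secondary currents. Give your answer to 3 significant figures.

I_p = S/V_p = 500000/6600 = 75.8 A.
I_s = S/V_s = 500000/230 = 2170 A.

I_p ≈ 75.8 A, I_s ≈ 2170 A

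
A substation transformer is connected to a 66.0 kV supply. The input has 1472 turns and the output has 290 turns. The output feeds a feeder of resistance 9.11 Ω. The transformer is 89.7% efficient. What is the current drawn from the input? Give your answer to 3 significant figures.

V_out = 66000 × 290/1472 = 13003 V.
I_out = V_out/R = 13003/9.11 = 1427.3 A.
P_out = V_out I_out = 13003 × 1427.3 = 1.8559×10^7 W.
P_in = P_out/η = 1.8559×10^7/0.897 = 2.0690×10^7 W.
I_in = P_in/V_in = 2.0690×10^7/66000 = 313 A.

I_in ≈ 313 A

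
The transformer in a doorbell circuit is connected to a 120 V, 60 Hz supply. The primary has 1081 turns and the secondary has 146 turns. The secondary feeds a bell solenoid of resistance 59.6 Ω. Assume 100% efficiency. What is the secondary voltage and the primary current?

V_s ≈ 16.2 V, I_p ≈ 0.0367 A

V_s = V_p × N_s/N_p = 120 × 146/1081 = 16.207 V.
I_s = V_s/R = 16.207/59.6 = 0.27193 A.
I_p = I_s × N_s/N_p = 0.27193 × 146/1081 = 0.0367 A.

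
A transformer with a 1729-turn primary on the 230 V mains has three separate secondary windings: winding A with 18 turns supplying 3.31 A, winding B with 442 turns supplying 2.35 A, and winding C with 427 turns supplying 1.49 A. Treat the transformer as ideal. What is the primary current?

V_A = 230 × 18/1729 = 2.3944 V; V_B = 230 × 442/1729 = 58.797 V; V_C = 230 × 427/1729 = 56.802 V.
P_out = V_A I_A + V_B I_B + V_C I_C = 2.3944×3.31 + 58.797×2.35 + 56.802×1.49 = 7.9256 + 138.17 + 84.634 = 230.73 W.
Ideal ⇒ P_in = P_out, so I_p = P_out/V_p = 230.73/230 = 1.00 A.

I_p ≈ 1.00 A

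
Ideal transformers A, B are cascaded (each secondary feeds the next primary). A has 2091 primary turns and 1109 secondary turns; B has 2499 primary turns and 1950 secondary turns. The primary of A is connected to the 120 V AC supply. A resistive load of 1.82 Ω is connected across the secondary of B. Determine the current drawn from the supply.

I_supply ≈ 11.3 A

After A: V = 120.00 × 1109/2091 = 63.644 V.
After B: V = 63.644 × 1950/2499 = 49.662 V.
I_load = 49.662/1.82 = 27.287 A, so P_out = 49.662 × 27.287 = 1355.1 W.
All ideal ⇒ P_in = P_out, so I_supply = 1355.1/120 = 11.3 A.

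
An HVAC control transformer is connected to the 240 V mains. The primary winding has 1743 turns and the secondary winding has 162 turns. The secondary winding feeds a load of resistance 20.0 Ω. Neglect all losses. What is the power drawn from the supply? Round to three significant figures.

V_s = V_p × N_s/N_p = 240 × 162/1743 = 22.306 V.
I_s = V_s/R = 22.306/20.0 = 1.1153 A.
I_p = I_s × N_s/N_p = 1.1153 × 162/1743 = 0.10366 A.
P = V_p I_p = 240 × 0.10366 = 24.9 W.

P ≈ 24.9 W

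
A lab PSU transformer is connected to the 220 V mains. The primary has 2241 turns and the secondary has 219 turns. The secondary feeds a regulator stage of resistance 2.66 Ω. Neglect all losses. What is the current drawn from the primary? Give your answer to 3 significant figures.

I_p ≈ 0.790 A

V_s = V_p × N_s/N_p = 220 × 219/2241 = 21.499 V.
I_s = V_s/R = 21.499/2.66 = 8.0825 A.
For an ideal transformer I_p N_p = I_s N_s, so I_p = 8.0825 × 219/2241 = 0.790 A.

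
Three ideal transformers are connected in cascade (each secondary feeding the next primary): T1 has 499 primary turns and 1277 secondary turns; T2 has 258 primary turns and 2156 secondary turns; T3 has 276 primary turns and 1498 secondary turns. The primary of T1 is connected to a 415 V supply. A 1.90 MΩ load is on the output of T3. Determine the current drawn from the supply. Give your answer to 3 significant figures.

Secondary of T1: V = 415.00 × 1277/499 = 1062.0 V.
Secondary of T2: V = 1062.0 × 2156/258 = 8875.0 V.
Secondary of T3: V = 8875.0 × 1498/276 = 48169 V.
I_load = 48169/(1.90×10^6) = 0.025352 A, so P_out = 48169 × 0.025352 = 1221.2 W.
All ideal ⇒ P_in = P_out, so I_supply = 1221.2/415 = 2.94 A.

I_supply ≈ 2.94 A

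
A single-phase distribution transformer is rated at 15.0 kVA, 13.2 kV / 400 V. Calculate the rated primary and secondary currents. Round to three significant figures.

I_p = S/V_p = 15000/13200 = 1.14 A.
I_s = S/V_s = 15000/400 = 37.5 A.

I_p ≈ 1.14 A, I_s ≈ 37.5 A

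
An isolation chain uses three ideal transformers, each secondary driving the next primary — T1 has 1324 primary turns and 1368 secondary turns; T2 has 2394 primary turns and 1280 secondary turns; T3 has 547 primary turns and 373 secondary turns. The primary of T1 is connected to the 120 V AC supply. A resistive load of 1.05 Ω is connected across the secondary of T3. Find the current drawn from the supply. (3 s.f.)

I_supply ≈ 16.2 A

After T1: V = 120.00 × 1368/1324 = 123.99 V.
After T2: V = 123.99 × 1280/2394 = 66.293 V.
After T3: V = 66.293 × 373/547 = 45.205 V.
I_load = 45.205/1.05 = 43.052 A, so P_out = 45.205 × 43.052 = 1946.2 W.
All ideal ⇒ P_in = P_out, so I_supply = 1946.2/120 = 16.2 A.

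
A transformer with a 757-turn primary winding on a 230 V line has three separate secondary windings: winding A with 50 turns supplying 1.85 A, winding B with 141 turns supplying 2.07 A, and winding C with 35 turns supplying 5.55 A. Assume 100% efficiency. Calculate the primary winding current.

V_A = 230 × 50/757 = 15.192 V; V_B = 230 × 141/757 = 42.840 V; V_C = 230 × 35/757 = 10.634 V.
P_out = V_A I_A + V_B I_B + V_C I_C = 15.192×1.85 + 42.840×2.07 + 10.634×5.55 = 28.104 + 88.679 + 59.019 = 175.80 W.
Ideal ⇒ P_in = P_out, so I_p = P_out/V_p = 175.80/230 = 0.764 A.

I_p ≈ 0.764 A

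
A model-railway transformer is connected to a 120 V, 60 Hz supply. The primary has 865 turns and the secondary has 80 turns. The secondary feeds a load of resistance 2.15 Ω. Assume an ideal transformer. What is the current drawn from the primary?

V_s = V_p × N_s/N_p = 120 × 80/865 = 11.098 V.
I_s = V_s/R = 11.098/2.15 = 5.1620 A.
For an ideal transformer I_p N_p = I_s N_s, so I_p = 5.1620 × 80/865 = 0.477 A.

I_p ≈ 0.477 A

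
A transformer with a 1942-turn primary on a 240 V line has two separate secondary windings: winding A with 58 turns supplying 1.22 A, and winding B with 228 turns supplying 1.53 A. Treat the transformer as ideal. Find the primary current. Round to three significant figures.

V_A = 240 × 58/1942 = 7.1679 V; V_B = 240 × 228/1942 = 28.177 V.
P_out = V_A I_A + V_B I_B = 7.1679×1.22 + 28.177×1.53 = 8.7448 + 43.111 = 51.856 W.
Ideal ⇒ P_in = P_out, so I_p = P_out/V_p = 51.856/240 = 0.216 A.

I_p ≈ 0.216 A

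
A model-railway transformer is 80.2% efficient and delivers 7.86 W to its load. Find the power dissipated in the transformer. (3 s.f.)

P_loss ≈ 1.94 W

P_in = P_out/η = 7.86/0.802 = 9.80050 W.
P_loss = P_in − P_out = 9.80050 − 7.86 = 1.94 W.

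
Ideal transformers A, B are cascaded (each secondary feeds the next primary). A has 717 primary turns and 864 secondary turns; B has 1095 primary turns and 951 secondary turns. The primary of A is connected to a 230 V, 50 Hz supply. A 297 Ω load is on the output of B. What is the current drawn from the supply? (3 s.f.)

Secondary of A: V = 230.00 × 864/717 = 277.15 V.
Secondary of B: V = 277.15 × 951/1095 = 240.71 V.
I_load = 240.71/297 = 0.81046 A, so P_out = 240.71 × 0.81046 = 195.08 W.
All ideal ⇒ P_in = P_out, so I_supply = 195.08/230 = 0.848 A.

I_supply ≈ 0.848 A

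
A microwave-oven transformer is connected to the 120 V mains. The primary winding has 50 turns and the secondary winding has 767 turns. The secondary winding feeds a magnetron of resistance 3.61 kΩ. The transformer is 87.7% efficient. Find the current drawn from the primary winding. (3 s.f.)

V_s = 120 × 767/50 = 1840.8 V.
I_s = V_s/R = 1840.8/3610 = 0.50992 A.
P_out = V_s I_s = 1840.8 × 0.50992 = 938.66 W.
P_in = P_out/η = 938.66/0.877 = 1070.3 W.
I_p = P_in/V_p = 1070.3/120 = 8.92 A.

I_p ≈ 8.92 A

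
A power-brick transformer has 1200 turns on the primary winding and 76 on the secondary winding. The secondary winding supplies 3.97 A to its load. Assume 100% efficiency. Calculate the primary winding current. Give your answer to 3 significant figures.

I_p ≈ 0.251 A

For an ideal transformer I_p/I_s = N_s/N_p, so I_p = 3.97 × 76/1200 = 0.251 A.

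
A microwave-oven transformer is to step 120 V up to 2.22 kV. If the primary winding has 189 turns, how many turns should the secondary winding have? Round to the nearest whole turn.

N_s/N_p = V_s/V_p, so N_s = 189 × 2220/120 = 3496.5 ≈ 3496 turns.

N_s = 3496 turns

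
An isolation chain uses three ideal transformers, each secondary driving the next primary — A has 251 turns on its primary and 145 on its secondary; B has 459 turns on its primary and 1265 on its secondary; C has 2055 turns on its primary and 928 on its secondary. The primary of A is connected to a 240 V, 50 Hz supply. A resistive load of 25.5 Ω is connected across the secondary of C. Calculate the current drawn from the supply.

Secondary of A: V = 240.00 × 145/251 = 138.65 V.
Secondary of B: V = 138.65 × 1265/459 = 382.11 V.
Secondary of C: V = 382.11 × 928/2055 = 172.55 V.
I_load = 172.55/25.5 = 6.7667 A, so P_out = 172.55 × 6.7667 = 1167.6 W.
All ideal ⇒ P_in = P_out, so I_supply = 1167.6/240 = 4.87 A.

I_supply ≈ 4.87 A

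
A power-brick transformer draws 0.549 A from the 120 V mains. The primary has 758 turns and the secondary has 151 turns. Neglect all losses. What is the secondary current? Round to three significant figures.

I_s/I_p = N_p/N_s, so I_s = 0.549 × 758/151 = 2.76 A.

I_s ≈ 2.76 A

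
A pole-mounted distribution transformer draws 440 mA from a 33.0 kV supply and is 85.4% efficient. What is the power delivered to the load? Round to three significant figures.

P_out ≈ 12400 W

P_in = V_in I_in = 33000 × 0.440 = 14520 W.
P_out = η P_in = 0.854 × 14520 = 12400 W.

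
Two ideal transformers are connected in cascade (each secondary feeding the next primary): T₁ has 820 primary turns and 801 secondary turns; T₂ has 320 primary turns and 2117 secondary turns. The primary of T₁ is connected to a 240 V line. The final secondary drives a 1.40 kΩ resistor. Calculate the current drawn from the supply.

Secondary of T₁: V = 240.00 × 801/820 = 234.44 V.
Secondary of T₂: V = 234.44 × 2117/320 = 1551.0 V.
I_load = 1551.0/1400 = 1.1078 A, so P_out = 1551.0 × 1.1078 = 1718.2 W.
All ideal ⇒ P_in = P_out, so I_supply = 1718.2/240 = 7.16 A.

I_supply ≈ 7.16 A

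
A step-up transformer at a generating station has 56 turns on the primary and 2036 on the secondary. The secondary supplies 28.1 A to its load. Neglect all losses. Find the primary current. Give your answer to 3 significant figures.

For an ideal transformer I_p/I_s = N_s/N_p, so I_p = 28.1 × 2036/56 = 1020 A.

I_p ≈ 1020 A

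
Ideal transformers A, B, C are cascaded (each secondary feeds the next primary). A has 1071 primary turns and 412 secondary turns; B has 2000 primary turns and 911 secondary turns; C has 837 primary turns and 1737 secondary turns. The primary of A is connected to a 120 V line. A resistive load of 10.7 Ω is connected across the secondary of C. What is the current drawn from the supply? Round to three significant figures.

I_supply ≈ 1.48 A

Secondary of A: V = 120.00 × 412/1071 = 46.162 V.
Secondary of B: V = 46.162 × 911/2000 = 21.027 V.
Secondary of C: V = 21.027 × 1737/837 = 43.637 V.
I_load = 43.637/10.7 = 4.0782 A, so P_out = 43.637 × 4.0782 = 177.96 W.
All ideal ⇒ P_in = P_out, so I_supply = 177.96/120 = 1.48 A.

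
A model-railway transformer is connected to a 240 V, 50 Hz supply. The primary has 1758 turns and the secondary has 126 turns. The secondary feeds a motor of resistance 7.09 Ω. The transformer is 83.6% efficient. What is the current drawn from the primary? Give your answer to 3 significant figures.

V_s = 240 × 126/1758 = 17.201 V.
I_s = V_s/R = 17.201/7.09 = 2.4261 A.
P_out = V_s I_s = 17.201 × 2.4261 = 41.733 W.
P_in = P_out/η = 41.733/0.836 = 49.920 W.
I_p = P_in/V_p = 49.920/240 = 0.208 A.

I_p ≈ 0.208 A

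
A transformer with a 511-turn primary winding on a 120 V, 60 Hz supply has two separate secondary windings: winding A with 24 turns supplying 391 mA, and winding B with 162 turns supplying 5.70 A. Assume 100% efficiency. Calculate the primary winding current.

I_p ≈ 1.83 A

V_A = 120 × 24/511 = 5.6360 V; V_B = 120 × 162/511 = 38.043 V.
P_out = V_A I_A + V_B I_B = 5.6360×0.391 + 38.043×5.70 = 2.2037 + 216.85 = 219.05 W.
Ideal ⇒ P_in = P_out, so I_p = P_out/V_p = 219.05/120 = 1.83 A.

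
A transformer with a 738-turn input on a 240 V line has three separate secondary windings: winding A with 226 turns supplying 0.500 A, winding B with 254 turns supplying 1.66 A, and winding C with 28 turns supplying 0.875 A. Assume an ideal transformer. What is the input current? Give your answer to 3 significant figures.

I_in ≈ 0.758 A

V_A = 240 × 226/738 = 73.496 V; V_B = 240 × 254/738 = 82.602 V; V_C = 240 × 28/738 = 9.1057 V.
P_out = V_A I_A + V_B I_B + V_C I_C = 73.496×0.500 + 82.602×1.66 + 9.1057×0.875 = 36.748 + 137.12 + 7.9675 = 181.83 W.
Ideal ⇒ P_in = P_out, so I_in = P_out/V_in = 181.83/240 = 0.758 A.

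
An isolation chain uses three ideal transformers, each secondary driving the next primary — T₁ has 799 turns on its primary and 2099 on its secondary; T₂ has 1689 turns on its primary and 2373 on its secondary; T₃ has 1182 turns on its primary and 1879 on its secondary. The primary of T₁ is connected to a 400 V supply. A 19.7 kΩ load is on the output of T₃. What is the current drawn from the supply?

After T₁: V = 400.00 × 2099/799 = 1050.8 V.
After T₂: V = 1050.8 × 2373/1689 = 1476.4 V.
After T₃: V = 1476.4 × 1879/1182 = 2346.9 V.
I_load = 2346.9/19700 = 0.11913 A, so P_out = 2346.9 × 0.11913 = 279.60 W.
All ideal ⇒ P_in = P_out, so I_supply = 279.60/400 = 0.699 A.

I_supply ≈ 0.699 A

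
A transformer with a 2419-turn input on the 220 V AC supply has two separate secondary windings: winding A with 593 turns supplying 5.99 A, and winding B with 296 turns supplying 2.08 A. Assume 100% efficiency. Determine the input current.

I_in ≈ 1.72 A

V_A = 220 × 593/2419 = 53.931 V; V_B = 220 × 296/2419 = 26.920 V.
P_out = V_A I_A + V_B I_B = 53.931×5.99 + 26.920×2.08 = 323.05 + 55.994 = 379.04 W.
Ideal ⇒ P_in = P_out, so I_in = P_out/V_in = 379.04/220 = 1.72 A.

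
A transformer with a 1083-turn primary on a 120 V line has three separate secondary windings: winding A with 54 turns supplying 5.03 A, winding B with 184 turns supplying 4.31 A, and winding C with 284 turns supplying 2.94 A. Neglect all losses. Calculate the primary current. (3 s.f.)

I_p ≈ 1.75 A

V_A = 120 × 54/1083 = 5.9834 V; V_B = 120 × 184/1083 = 20.388 V; V_C = 120 × 284/1083 = 31.468 V.
P_out = V_A I_A + V_B I_B + V_C I_C = 5.9834×5.03 + 20.388×4.31 + 31.468×2.94 = 30.096 + 87.871 + 92.516 = 210.48 W.
Ideal ⇒ P_in = P_out, so I_p = P_out/V_p = 210.48/120 = 1.75 A.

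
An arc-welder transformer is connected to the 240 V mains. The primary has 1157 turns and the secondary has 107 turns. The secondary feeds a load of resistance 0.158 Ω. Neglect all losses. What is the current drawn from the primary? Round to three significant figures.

V_s = V_p × N_s/N_p = 240 × 107/1157 = 22.195 V.
I_s = V_s/R = 22.195/0.158 = 140.48 A.
For an ideal transformer I_p N_p = I_s N_s, so I_p = 140.48 × 107/1157 = 13.0 A.

I_p ≈ 13.0 A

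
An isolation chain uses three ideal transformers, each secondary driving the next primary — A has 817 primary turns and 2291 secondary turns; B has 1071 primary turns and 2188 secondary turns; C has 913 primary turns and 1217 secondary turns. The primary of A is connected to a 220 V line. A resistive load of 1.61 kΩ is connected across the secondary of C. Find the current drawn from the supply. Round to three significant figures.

Secondary of A: V = 220.00 × 2291/817 = 616.92 V.
Secondary of B: V = 616.92 × 2188/1071 = 1260.3 V.
Secondary of C: V = 1260.3 × 1217/913 = 1680.0 V.
I_load = 1680.0/1610 = 1.0435 A, so P_out = 1680.0 × 1.0435 = 1753.0 W.
All ideal ⇒ P_in = P_out, so I_supply = 1753.0/220 = 7.97 A.

I_supply ≈ 7.97 A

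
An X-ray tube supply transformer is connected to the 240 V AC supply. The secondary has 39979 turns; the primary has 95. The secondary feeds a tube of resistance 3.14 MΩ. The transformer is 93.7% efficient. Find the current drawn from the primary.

I_p ≈ 14.4 A

V_s = 240 × 39979/95 = 101000 V.
I_s = V_s/R = 101000/(3.14×10^6) = 0.032165 A.
P_out = V_s I_s = 101000 × 0.032165 = 3248.7 W.
P_in = P_out/η = 3248.7/0.937 = 3467.1 W.
I_p = P_in/V_p = 3467.1/240 = 14.4 A.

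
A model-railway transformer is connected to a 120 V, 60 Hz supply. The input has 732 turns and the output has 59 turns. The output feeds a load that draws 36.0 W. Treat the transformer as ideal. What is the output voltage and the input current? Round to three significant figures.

V_out ≈ 9.67 V, I_in ≈ 0.300 A

V_out = V_in × N_out/N_in = 120 × 59/732 = 9.6721 V.
I_out = P/V_out = 36.0/9.6721 = 3.7220 A.
I_in = I_out × N_out/N_in = 3.7220 × 59/732 = 0.300 A.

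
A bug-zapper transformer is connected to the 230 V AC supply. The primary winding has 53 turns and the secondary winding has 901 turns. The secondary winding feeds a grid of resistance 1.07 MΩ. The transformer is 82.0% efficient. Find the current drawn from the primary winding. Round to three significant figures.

V_s = 230 × 901/53 = 3910.0 V.
I_s = V_s/R = 3910.0/(1.07×10^6) = 0.0036542 A.
P_out = V_s I_s = 3910.0 × 0.0036542 = 14.288 W.
P_in = P_out/η = 14.288/0.820 = 17.424 W.
I_p = P_in/V_p = 17.424/230 = 0.0758 A.

I_p ≈ 0.0758 A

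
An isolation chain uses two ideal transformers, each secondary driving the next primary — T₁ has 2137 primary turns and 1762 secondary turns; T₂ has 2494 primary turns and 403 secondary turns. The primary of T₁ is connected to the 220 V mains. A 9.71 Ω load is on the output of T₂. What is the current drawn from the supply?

Secondary of T₁: V = 220.00 × 1762/2137 = 181.39 V.
Secondary of T₂: V = 181.39 × 403/2494 = 29.311 V.
I_load = 29.311/9.71 = 3.0187 A, so P_out = 29.311 × 3.0187 = 88.480 W.
All ideal ⇒ P_in = P_out, so I_supply = 88.480/220 = 0.402 A.

I_supply ≈ 0.402 A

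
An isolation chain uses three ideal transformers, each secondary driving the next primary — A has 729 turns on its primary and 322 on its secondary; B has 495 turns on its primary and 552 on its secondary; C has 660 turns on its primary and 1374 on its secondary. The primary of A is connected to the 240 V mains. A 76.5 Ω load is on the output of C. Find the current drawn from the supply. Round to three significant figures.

After A: V = 240.00 × 322/729 = 106.01 V.
After B: V = 106.01 × 552/495 = 118.22 V.
After C: V = 118.22 × 1374/660 = 246.10 V.
I_load = 246.10/76.5 = 3.2170 A, so P_out = 246.10 × 3.2170 = 791.72 W.
All ideal ⇒ P_in = P_out, so I_supply = 791.72/240 = 3.30 A.

I_supply ≈ 3.30 A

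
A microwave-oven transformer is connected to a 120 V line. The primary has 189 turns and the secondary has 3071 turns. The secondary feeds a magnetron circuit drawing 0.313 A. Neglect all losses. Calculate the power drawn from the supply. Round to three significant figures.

I_p = I_s × N_s/N_p = 0.313 × 3071/189 = 5.0858 A.
P = V_p I_p = 120 × 5.0858 = 610 W.

P ≈ 610 W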